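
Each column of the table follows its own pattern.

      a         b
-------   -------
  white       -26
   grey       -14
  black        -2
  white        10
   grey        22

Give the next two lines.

Column a: white, grey, black, white, grey → black → white (repeats white → grey → black).
Column b: +12 each step; -26, -14, -2, 10, 22 → 34 → 46.
So the next two lines are black  34 and white  46.

black  34; white  46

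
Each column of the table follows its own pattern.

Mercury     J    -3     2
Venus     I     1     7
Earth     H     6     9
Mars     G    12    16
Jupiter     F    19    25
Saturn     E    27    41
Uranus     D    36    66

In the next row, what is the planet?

Neptune

For the planet, runs through the planets Mercury→Neptune: Mercury, Venus, Earth, Mars, Jupiter, Saturn, Uranus → Neptune.
Letter: J, I, H, G, F, E, D → C (letters move back 1 place in the alphabet).
Third component: -3, 1, 6, 12, 19, 27, 36 → 46 (differences are 4, 5, 6, … (increasing by 1 each time)).
Fourth component: each term is the sum of the two before it, so 2, 7, 9, 16, 25, 41, 66 → 107.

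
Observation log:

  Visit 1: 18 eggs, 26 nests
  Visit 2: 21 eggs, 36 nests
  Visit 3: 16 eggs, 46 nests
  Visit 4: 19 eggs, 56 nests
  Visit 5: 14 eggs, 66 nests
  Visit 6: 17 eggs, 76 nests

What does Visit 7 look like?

Eggs: 18, 21, 16, 19, 14, 17 → 12 (alternating steps +3, −5, +3, −5, …).
Nests — +10 each step: 26, 36, 46, 56, 66, 76 → 86.
Combining the parts gives 12 eggs, 86 nests.

12 eggs, 86 nests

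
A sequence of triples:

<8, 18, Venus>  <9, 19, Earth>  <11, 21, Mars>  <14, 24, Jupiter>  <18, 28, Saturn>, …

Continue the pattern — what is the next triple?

<23, 33, Uranus>

For the first value, differences are 1, 2, 3, … (increasing by 1 each time): 8, 9, 11, 14, 18 → 23.
Second value: always 10 more than the first value, so 18, 19, 21, 24, 28 → 33.
Planet: Venus, Earth, Mars, Jupiter, Saturn → Uranus (runs through the planets Mercury→Neptune).
Combining the parts gives <23, 33, Uranus>.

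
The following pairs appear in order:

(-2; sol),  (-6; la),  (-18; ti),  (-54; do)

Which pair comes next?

(-162; re)

First coordinate goes -2, -6, -18, -54 → -162 (×3 each step).
For the note, runs through the solfège scale do→ti: sol, la, ti, do → re.
Combining the parts gives (-162; re).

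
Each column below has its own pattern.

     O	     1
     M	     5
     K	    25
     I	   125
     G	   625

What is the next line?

E  3125

Letter: O, M, K, I, G → E (letters move back 2 places in the alphabet).
Second component: 1, 5, 25, 125, 625 → 3125 (×5 each step).
Combining the parts gives E  3125.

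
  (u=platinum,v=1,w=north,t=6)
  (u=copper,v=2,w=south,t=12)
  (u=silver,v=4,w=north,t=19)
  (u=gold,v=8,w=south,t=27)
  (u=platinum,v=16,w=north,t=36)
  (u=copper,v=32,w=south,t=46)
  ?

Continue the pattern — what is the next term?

U — repeats platinum → copper → silver → gold: platinum, copper, silver, gold, platinum, copper → silver.
V: 1, 2, 4, 8, 16, 32 → 64 (×2 each step).
W — alternates north ↔ south: north, south, north, south, north, south → north.
For the t, differences are 6, 7, 8, … (increasing by 1 each time): 6, 12, 19, 27, 36, 46 → 57.
Combining the parts gives (u=silver,v=64,w=north,t=57).

(u=silver,v=64,w=north,t=57)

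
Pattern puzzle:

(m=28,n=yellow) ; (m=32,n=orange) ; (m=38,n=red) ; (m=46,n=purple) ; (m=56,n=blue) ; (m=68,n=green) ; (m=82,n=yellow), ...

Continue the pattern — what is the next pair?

(m=98,n=orange)

M: differences are 4, 6, 8, … (increasing by 2 each time), so 28, 32, 38, 46, 56, 68, 82 → 98.
N: repeats yellow → orange → red → purple → blue → green; yellow, orange, red, purple, blue, green, yellow → orange.
So the next pair is (m=98,n=orange).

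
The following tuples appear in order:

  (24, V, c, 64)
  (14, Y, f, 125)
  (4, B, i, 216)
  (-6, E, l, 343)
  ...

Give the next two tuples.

First coordinate — −10 each step: 24, 14, 4, -6 → -16 → -26.
First letter: letters move forward 3 places in the alphabet, wrapping Z→A; V, Y, B, E → H → K.
Second letter: letters move forward 3 places in the alphabet, so c, f, i, l → o → r.
Fourth coordinate: perfect cubes: 4³, 5³, 6³, …; 64, 125, 216, 343 → 512 → 729.
So the next two tuples are (-16, H, o, 512) and (-26, K, r, 729).

(-16, H, o, 512), (-26, K, r, 729)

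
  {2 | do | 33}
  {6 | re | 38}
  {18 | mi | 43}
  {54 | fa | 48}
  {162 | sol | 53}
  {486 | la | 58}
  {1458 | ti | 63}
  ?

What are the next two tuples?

{4374 | do | 68}, {13122 | re | 73}

First slot goes 2, 6, 18, 54, 162, 486, 1458 → 4374 → 13122 (×3 each step).
For the note, runs through the solfège scale do→ti: do, re, mi, fa, sol, la, ti → do → re.
Third slot goes 33, 38, 43, 48, 53, 58, 63 → 68 → 73 (+5 each step).
Putting the parts together: {4374 | do | 68} and then {13122 | re | 73}.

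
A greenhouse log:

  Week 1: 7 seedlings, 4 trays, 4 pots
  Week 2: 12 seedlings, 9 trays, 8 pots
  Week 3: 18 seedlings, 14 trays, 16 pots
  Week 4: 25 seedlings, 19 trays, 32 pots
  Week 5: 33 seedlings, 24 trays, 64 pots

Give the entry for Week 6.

42 seedlings, 29 trays, 128 pots

Seedlings — differences are 5, 6, 7, … (increasing by 1 each time): 7, 12, 18, 25, 33 → 42.
Trays goes 4, 9, 14, 19, 24 → 29 (+5 each step).
Pots: ×2 each step, so 4, 8, 16, 32, 64 → 128.
Putting it together: 42 seedlings, 29 trays, 128 pots.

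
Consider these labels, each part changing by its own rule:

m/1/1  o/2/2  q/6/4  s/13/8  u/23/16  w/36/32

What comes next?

Letter: letters move forward 2 places in the alphabet; m, o, q, s, u, w → y.
Second component: 1, 2, 6, 13, 23, 36 → 52 (differences are 1, 4, 7, … (increasing by 3 each time)).
Third component goes 1, 2, 4, 8, 16, 32 → 64 (×2 each step).
Putting it together: y/52/64.

y/52/64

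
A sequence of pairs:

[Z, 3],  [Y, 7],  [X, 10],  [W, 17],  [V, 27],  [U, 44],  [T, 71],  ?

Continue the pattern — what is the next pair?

Letter — letters move back 1 place in the alphabet: Z, Y, X, W, V, U, T → S.
Second coordinate: each term is the sum of the two before it; 3, 7, 10, 17, 27, 44, 71 → 115.
So the next pair is [S, 115].

[S, 115]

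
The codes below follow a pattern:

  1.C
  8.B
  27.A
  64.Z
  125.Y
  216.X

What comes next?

343.W

First component: perfect cubes: 1³, 2³, 3³, …, so 1, 8, 27, 64, 125, 216 → 343.
Letter: letters move back 1 place in the alphabet, wrapping A→Z, so C, B, A, Z, Y, X → W.
Putting it together: 343.W.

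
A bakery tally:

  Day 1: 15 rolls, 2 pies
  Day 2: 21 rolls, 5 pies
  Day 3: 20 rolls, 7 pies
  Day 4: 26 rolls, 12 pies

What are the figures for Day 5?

Rolls — alternating steps +6, −1, +6, −1, …: 15, 21, 20, 26 → 25.
Pies: each term is the sum of the two before it; 2, 5, 7, 12 → 19.
So the next line is 25 rolls, 19 pies.

25 rolls, 19 pies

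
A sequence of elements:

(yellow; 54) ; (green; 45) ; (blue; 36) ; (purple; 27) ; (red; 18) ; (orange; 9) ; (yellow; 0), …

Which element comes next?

Colour goes yellow, green, blue, purple, red, orange, yellow → green (repeats yellow → green → blue → purple → red → orange).
Second component: −9 each step, so 54, 45, 36, 27, 18, 9, 0 → -9.
So the next element is (green; -9).

(green; -9)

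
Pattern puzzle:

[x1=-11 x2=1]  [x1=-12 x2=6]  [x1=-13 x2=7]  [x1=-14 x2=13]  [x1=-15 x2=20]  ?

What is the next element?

[x1=-16 x2=33]

For the x1, −1 each step: -11, -12, -13, -14, -15 → -16.
X2 — each term is the sum of the two before it: 1, 6, 7, 13, 20 → 33.
Putting it together: [x1=-16 x2=33].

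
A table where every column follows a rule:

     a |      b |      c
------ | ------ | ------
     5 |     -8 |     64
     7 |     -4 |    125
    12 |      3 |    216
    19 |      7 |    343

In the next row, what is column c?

Column c: perfect cubes: 4³, 5³, 6³, …; 64, 125, 216, 343 → 512.

512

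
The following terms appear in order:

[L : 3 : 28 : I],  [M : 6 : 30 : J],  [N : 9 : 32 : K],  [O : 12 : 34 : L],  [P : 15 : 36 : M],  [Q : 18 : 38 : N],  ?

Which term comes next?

[R : 21 : 40 : O]

First letter — letters move forward 1 place in the alphabet: L, M, N, O, P, Q → R.
Second slot — +3 each step: 3, 6, 9, 12, 15, 18 → 21.
Third slot: 28, 30, 32, 34, 36, 38 → 40 (+2 each step).
For the second letter, letters move forward 1 place in the alphabet: I, J, K, L, M, N → O.
So the next term is [R : 21 : 40 : O].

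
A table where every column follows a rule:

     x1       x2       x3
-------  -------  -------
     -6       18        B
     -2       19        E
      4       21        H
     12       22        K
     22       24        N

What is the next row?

34  25  Q

Column x1: differences are 4, 6, 8, … (increasing by 2 each time); -6, -2, 4, 12, 22 → 34.
Column x2: alternating steps +1, +2, +1, +2, …; 18, 19, 21, 22, 24 → 25.
Column x3: letters move forward 3 places in the alphabet, so B, E, H, K, N → Q.
Combining the parts gives 34  25  Q.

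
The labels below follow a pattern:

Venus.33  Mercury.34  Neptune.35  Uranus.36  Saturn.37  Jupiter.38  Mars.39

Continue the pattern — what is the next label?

Earth.40

For the planet, runs backward through the planets Mercury→Neptune: Venus, Mercury, Neptune, Uranus, Saturn, Jupiter, Mars → Earth.
Second component — +1 each step: 33, 34, 35, 36, 37, 38, 39 → 40.
So the next label is Earth.40.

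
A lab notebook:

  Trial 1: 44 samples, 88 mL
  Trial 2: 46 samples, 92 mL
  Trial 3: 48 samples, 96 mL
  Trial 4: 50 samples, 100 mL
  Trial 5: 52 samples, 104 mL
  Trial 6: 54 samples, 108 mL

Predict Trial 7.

Samples: 44, 46, 48, 50, 52, 54 → 56 (+2 each step).
ML: always 2 × the samples, so 88, 92, 96, 100, 104, 108 → 112.
So the next row is 56 samples, 112 mL.

56 samples, 112 mL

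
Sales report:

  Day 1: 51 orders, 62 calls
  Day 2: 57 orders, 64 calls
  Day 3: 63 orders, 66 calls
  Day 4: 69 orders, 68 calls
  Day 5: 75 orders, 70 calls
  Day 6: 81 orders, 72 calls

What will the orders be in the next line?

Orders: +6 each step; 51, 57, 63, 69, 75, 81 → 87.

87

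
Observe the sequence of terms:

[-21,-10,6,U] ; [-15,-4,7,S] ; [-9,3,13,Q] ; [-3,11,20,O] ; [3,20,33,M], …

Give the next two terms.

First part goes -21, -15, -9, -3, 3 → 9 → 15 (+6 each step).
Second part — differences are 6, 7, 8, … (increasing by 1 each time): -10, -4, 3, 11, 20 → 30 → 41.
For the third part, each term is the sum of the two before it: 6, 7, 13, 20, 33 → 53 → 86.
Letter — letters move back 2 places in the alphabet: U, S, Q, O, M → K → I.
Putting the parts together: [9,30,53,K] and then [15,41,86,I].

[9,30,53,K], [15,41,86,I]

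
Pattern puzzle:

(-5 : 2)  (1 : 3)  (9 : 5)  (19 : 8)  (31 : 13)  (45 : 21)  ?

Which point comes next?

(61 : 34)

First entry: differences are 6, 8, 10, … (increasing by 2 each time); -5, 1, 9, 19, 31, 45 → 61.
Second entry — each term is the sum of the two before it: 2, 3, 5, 8, 13, 21 → 34.
Putting it together: (61 : 34).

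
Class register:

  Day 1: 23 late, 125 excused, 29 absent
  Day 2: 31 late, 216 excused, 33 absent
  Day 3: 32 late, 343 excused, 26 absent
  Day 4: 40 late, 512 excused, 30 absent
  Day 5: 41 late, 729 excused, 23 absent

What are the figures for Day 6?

49 late, 1000 excused, 27 absent

Late: alternating steps +8, +1, +8, +1, …, so 23, 31, 32, 40, 41 → 49.
Excused — perfect cubes: 5³, 6³, 7³, …: 125, 216, 343, 512, 729 → 1000.
Absent — alternating steps +4, −7, +4, −7, …: 29, 33, 26, 30, 23 → 27.
So the next row is 49 late, 1000 excused, 27 absent.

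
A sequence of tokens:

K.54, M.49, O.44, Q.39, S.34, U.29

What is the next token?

W.24

Letter: letters move forward 2 places in the alphabet; K, M, O, Q, S, U → W.
Second component: −5 each step; 54, 49, 44, 39, 34, 29 → 24.
Putting it together: W.24.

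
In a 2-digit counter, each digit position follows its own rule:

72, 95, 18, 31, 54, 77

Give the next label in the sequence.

First digit: +2 each step, mod 10, so 7, 9, 1, 3, 5, 7 → 9.
Second digit goes 2, 5, 8, 1, 4, 7 → 0 (+3 each step, mod 10).
Combining the parts gives 90.

90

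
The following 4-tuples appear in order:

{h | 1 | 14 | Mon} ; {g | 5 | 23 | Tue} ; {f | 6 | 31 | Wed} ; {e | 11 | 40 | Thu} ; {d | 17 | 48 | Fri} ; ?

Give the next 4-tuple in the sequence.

{c | 28 | 57 | Sat}

Letter goes h, g, f, e, d → c (letters move back 1 place in the alphabet).
Second coordinate: each term is the sum of the two before it; 1, 5, 6, 11, 17 → 28.
Third coordinate goes 14, 23, 31, 40, 48 → 57 (alternating steps +9, +8, +9, +8, …).
Day: Mon, Tue, Wed, Thu, Fri → Sat (runs through the weekdays Mon→Sun).
Putting it together: {c | 28 | 57 | Sat}.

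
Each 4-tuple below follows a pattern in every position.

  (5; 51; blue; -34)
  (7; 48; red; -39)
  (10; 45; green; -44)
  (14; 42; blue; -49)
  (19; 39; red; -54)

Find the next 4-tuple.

First value — differences are 2, 3, 4, … (increasing by 1 each time): 5, 7, 10, 14, 19 → 25.
Second value — −3 each step: 51, 48, 45, 42, 39 → 36.
Colour: blue, red, green, blue, red → green (repeats blue → red → green).
Fourth value goes -34, -39, -44, -49, -54 → -59 (−5 each step).
Putting it together: (25; 36; green; -59).

(25; 36; green; -59)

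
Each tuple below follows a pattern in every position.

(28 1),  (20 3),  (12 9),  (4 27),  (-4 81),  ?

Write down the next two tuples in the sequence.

(-12 243), (-20 729)

First part — −8 each step: 28, 20, 12, 4, -4 → -12 → -20.
Second part — ×3 each step: 1, 3, 9, 27, 81 → 243 → 729.
So the next two tuples are (-12 243) and (-20 729).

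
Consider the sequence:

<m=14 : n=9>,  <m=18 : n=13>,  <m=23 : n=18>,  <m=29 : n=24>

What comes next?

<m=36 : n=31>

M — differences are 4, 5, 6, … (increasing by 1 each time): 14, 18, 23, 29 → 36.
N: always 5 less than the m; 9, 13, 18, 24 → 31.
Combining the parts gives <m=36 : n=31>.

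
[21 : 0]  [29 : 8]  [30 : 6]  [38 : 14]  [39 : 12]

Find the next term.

[47 : 20]

First value: alternating steps +8, +1, +8, +1, …; 21, 29, 30, 38, 39 → 47.
For the second value, alternating steps +8, −2, +8, −2, …: 0, 8, 6, 14, 12 → 20.
Combining the parts gives [47 : 20].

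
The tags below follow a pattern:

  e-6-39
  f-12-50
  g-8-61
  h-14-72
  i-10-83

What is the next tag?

Letter: e, f, g, h, i → j (letters move forward 1 place in the alphabet).
For the second component, alternating steps +6, −4, +6, −4, …: 6, 12, 8, 14, 10 → 16.
Third component — +11 each step: 39, 50, 61, 72, 83 → 94.
Putting it together: j-16-94.

j-16-94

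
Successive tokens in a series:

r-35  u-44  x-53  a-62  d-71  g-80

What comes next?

j-89

Letter: r, u, x, a, d, g → j (letters move forward 3 places in the alphabet, wrapping Z→A).
Second component: +9 each step; 35, 44, 53, 62, 71, 80 → 89.
So the next token is j-89.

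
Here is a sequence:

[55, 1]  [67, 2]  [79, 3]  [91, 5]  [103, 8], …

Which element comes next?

First entry — +12 each step: 55, 67, 79, 91, 103 → 115.
Second entry: 1, 2, 3, 5, 8 → 13 (each term is the sum of the two before it).
Combining the parts gives [115, 13].

[115, 13]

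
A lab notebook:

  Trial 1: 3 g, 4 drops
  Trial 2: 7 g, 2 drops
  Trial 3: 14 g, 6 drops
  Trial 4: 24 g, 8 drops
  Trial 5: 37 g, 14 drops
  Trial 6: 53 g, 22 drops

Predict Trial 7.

72 g, 36 drops

G: differences are 4, 7, 10, … (increasing by 3 each time), so 3, 7, 14, 24, 37, 53 → 72.
For the drops, each term is the sum of the two before it: 4, 2, 6, 8, 14, 22 → 36.
Putting it together: 72 g, 36 drops.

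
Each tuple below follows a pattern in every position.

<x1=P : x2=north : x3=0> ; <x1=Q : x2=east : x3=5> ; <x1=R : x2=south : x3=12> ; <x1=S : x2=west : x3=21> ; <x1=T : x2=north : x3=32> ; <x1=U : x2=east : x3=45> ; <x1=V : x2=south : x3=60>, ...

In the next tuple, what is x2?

For the x2, repeats north → east → south → west: north, east, south, west, north, east, south → west.

west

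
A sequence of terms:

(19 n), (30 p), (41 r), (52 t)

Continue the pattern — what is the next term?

(63 v)

First entry: +11 each step, so 19, 30, 41, 52 → 63.
For the letter, letters move forward 2 places in the alphabet: n, p, r, t → v.
So the next term is (63 v).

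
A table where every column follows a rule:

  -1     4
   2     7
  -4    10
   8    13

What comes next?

-16  16

First component: ×(-2) each step, so -1, 2, -4, 8 → -16.
Second component — +3 each step: 4, 7, 10, 13 → 16.
Combining the parts gives -16  16.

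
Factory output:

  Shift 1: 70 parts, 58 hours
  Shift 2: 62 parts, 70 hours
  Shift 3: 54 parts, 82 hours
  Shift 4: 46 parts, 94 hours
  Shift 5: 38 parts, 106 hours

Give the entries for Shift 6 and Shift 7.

Parts: −8 each step, so 70, 62, 54, 46, 38 → 30 → 22.
For the hours, +12 each step: 58, 70, 82, 94, 106 → 118 → 130.
So the next two lines are 30 parts, 118 hours and 22 parts, 130 hours.

30 parts, 118 hours; 22 parts, 130 hours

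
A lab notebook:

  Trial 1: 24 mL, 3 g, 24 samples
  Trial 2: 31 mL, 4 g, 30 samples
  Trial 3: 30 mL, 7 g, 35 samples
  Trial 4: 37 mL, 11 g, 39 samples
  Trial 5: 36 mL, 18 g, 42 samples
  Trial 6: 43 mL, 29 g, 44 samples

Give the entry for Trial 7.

ML: alternating steps +7, −1, +7, −1, …; 24, 31, 30, 37, 36, 43 → 42.
For the g, each term is the sum of the two before it: 3, 4, 7, 11, 18, 29 → 47.
Samples: differences are 6, 5, 4, … (decreasing by 1 each time); 24, 30, 35, 39, 42, 44 → 45.
Combining the parts gives 42 mL, 47 g, 45 samples.

42 mL, 47 g, 45 samples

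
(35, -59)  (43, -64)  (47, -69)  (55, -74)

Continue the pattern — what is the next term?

(59, -79)

First value: 35, 43, 47, 55 → 59 (alternating steps +8, +4, +8, +4, …).
Second value: −5 each step; -59, -64, -69, -74 → -79.
Combining the parts gives (59, -79).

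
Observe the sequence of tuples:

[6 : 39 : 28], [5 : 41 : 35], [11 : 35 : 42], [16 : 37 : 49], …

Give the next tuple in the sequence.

First entry goes 6, 5, 11, 16 → 27 (each term is the sum of the two before it).
Second entry: alternating steps +2, −6, +2, −6, …, so 39, 41, 35, 37 → 31.
Third entry: +7 each step; 28, 35, 42, 49 → 56.
So the next tuple is [27 : 31 : 56].

[27 : 31 : 56]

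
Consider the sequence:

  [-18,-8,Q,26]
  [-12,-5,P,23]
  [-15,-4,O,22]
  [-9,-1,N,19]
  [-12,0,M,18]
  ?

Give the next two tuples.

[-6,3,L,15], [-9,4,K,14]

First value: alternating steps +6, −3, +6, −3, …, so -18, -12, -15, -9, -12 → -6 → -9.
Second value: alternating steps +3, +1, +3, +1, …; -8, -5, -4, -1, 0 → 3 → 4.
Letter: Q, P, O, N, M → L → K (letters move back 1 place in the alphabet).
Fourth value — together with the second value always sums to 18: 26, 23, 22, 19, 18 → 15 → 14.
So the next two tuples are [-6,3,L,15] and [-9,4,K,14].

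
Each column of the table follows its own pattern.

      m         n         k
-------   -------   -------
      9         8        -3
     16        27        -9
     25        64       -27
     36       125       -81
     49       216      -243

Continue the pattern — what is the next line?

Column m: perfect squares: 3², 4², 5², …; 9, 16, 25, 36, 49 → 64.
Column n — perfect cubes: 2³, 3³, 4³, …: 8, 27, 64, 125, 216 → 343.
Column k: ×3 each step; -3, -9, -27, -81, -243 → -729.
So the next line is 64  343  -729.

64  343  -729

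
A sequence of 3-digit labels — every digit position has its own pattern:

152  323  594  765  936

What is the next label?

107

For the first digit, +2 each step, mod 10: 1, 3, 5, 7, 9 → 1.
Second digit goes 5, 2, 9, 6, 3 → 0 (−3 each step, mod 10).
Third digit: 2, 3, 4, 5, 6 → 7 (+1 each step, mod 10).
Putting it together: 107.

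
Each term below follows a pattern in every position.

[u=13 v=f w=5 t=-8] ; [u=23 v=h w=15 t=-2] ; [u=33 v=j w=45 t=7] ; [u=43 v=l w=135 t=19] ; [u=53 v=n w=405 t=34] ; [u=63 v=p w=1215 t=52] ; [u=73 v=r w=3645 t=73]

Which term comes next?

[u=83 v=t w=10935 t=97]

U goes 13, 23, 33, 43, 53, 63, 73 → 83 (+10 each step).
V goes f, h, j, l, n, p, r → t (letters move forward 2 places in the alphabet).
For the w, ×3 each step: 5, 15, 45, 135, 405, 1215, 3645 → 10935.
T — differences are 6, 9, 12, … (increasing by 3 each time): -8, -2, 7, 19, 34, 52, 73 → 97.
So the next term is [u=83 v=t w=10935 t=97].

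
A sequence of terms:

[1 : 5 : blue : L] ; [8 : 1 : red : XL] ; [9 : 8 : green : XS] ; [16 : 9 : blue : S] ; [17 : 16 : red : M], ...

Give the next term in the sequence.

[24 : 17 : green : L]

For the first slot, alternating steps +7, +1, +7, +1, …: 1, 8, 9, 16, 17 → 24.
Second slot: always the previous value of the first slot, so 5, 1, 8, 9, 16 → 17.
Colour: repeats blue → red → green, so blue, red, green, blue, red → green.
Size — runs through clothing sizes XS→XL: L, XL, XS, S, M → L.
Combining the parts gives [24 : 17 : green : L].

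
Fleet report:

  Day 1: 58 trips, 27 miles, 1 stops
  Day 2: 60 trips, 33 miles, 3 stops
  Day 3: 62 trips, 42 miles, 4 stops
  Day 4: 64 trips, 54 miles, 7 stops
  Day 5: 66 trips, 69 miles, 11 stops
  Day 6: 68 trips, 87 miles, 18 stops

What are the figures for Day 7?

70 trips, 108 miles, 29 stops

For the trips, +2 each step: 58, 60, 62, 64, 66, 68 → 70.
Miles: 27, 33, 42, 54, 69, 87 → 108 (differences are 6, 9, 12, … (increasing by 3 each time)).
For the stops, each term is the sum of the two before it: 1, 3, 4, 7, 11, 18 → 29.
Combining the parts gives 70 trips, 108 miles, 29 stops.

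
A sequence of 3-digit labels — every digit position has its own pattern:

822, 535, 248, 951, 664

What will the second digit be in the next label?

7

Second digit — +1 each step, mod 10: 2, 3, 4, 5, 6 → 7.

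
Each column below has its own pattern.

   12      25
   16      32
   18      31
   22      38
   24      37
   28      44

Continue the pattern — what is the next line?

30  43

First component — alternating steps +4, +2, +4, +2, …: 12, 16, 18, 22, 24, 28 → 30.
Second component goes 25, 32, 31, 38, 37, 44 → 43 (alternating steps +7, −1, +7, −1, …).
So the next line is 30  43.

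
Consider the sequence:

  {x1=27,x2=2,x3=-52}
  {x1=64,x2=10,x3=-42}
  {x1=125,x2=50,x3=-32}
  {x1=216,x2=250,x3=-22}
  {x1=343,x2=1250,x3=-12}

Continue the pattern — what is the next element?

{x1=512,x2=6250,x3=-2}

For the x1, perfect cubes: 3³, 4³, 5³, …: 27, 64, 125, 216, 343 → 512.
For the x2, ×5 each step: 2, 10, 50, 250, 1250 → 6250.
X3 goes -52, -42, -32, -22, -12 → -2 (+10 each step).
Putting it together: {x1=512,x2=6250,x3=-2}.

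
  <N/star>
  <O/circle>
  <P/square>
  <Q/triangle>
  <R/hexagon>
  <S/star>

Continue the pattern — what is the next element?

<T/circle>

Letter: N, O, P, Q, R, S → T (letters move forward 1 place in the alphabet).
Shape: repeats star → circle → square → triangle → hexagon, so star, circle, square, triangle, hexagon, star → circle.
Putting it together: <T/circle>.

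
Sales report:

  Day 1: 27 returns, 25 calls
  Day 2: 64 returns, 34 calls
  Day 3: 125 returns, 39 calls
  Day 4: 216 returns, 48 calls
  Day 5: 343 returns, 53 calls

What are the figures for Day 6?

Returns: perfect cubes: 3³, 4³, 5³, …; 27, 64, 125, 216, 343 → 512.
Calls: alternating steps +9, +5, +9, +5, …, so 25, 34, 39, 48, 53 → 62.
Putting it together: 512 returns, 62 calls.

512 returns, 62 calls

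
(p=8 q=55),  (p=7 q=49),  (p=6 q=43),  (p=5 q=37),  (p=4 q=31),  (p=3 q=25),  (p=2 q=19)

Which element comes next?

(p=1 q=13)

P — −1 each step: 8, 7, 6, 5, 4, 3, 2 → 1.
Q — −6 each step: 55, 49, 43, 37, 31, 25, 19 → 13.
So the next element is (p=1 q=13).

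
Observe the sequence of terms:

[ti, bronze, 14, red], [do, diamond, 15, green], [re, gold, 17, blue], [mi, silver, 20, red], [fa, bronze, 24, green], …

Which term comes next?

Note: ti, do, re, mi, fa → sol (runs through the solfège scale do→ti).
Rank: bronze, diamond, gold, silver, bronze → diamond (repeats bronze → diamond → gold → silver).
Third component: differences are 1, 2, 3, … (increasing by 1 each time), so 14, 15, 17, 20, 24 → 29.
Colour: repeats red → green → blue; red, green, blue, red, green → blue.
Combining the parts gives [sol, diamond, 29, blue].

[sol, diamond, 29, blue]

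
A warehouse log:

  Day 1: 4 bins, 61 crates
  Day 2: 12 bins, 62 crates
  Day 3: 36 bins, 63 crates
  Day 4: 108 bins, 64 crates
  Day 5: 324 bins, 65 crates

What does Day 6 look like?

972 bins, 66 crates

Bins — ×3 each step: 4, 12, 36, 108, 324 → 972.
Crates: +1 each step, so 61, 62, 63, 64, 65 → 66.
Combining the parts gives 972 bins, 66 crates.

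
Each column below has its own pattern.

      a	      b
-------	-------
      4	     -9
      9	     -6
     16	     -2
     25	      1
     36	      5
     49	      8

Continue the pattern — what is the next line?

Column a goes 4, 9, 16, 25, 36, 49 → 64 (perfect squares: 2², 3², 4², …).
For the column b, alternating steps +3, +4, +3, +4, …: -9, -6, -2, 1, 5, 8 → 12.
Combining the parts gives 64  12.

64  12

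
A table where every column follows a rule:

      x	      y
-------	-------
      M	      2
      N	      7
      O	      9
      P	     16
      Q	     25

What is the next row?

R  41

For the column x, letters move forward 1 place in the alphabet: M, N, O, P, Q → R.
For the column y, each term is the sum of the two before it: 2, 7, 9, 16, 25 → 41.
Putting it together: R  41.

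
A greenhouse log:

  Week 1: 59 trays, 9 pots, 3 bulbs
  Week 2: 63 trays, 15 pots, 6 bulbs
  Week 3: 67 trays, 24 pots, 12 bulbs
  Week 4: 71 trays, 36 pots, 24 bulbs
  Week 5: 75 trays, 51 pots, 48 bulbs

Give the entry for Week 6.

79 trays, 69 pots, 96 bulbs

Trays goes 59, 63, 67, 71, 75 → 79 (+4 each step).
Pots: 9, 15, 24, 36, 51 → 69 (differences are 6, 9, 12, … (increasing by 3 each time)).
Bulbs: ×2 each step; 3, 6, 12, 24, 48 → 96.
Combining the parts gives 79 trays, 69 pots, 96 bulbs.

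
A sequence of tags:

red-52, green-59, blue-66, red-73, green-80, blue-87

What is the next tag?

red-94

Colour: repeats red → green → blue, so red, green, blue, red, green, blue → red.
Second component: 52, 59, 66, 73, 80, 87 → 94 (+7 each step).
Putting it together: red-94.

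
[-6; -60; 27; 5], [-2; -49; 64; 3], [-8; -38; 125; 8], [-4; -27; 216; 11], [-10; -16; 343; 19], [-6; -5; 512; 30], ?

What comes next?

[-12; 6; 729; 49]

For the first entry, alternating steps +4, −6, +4, −6, …: -6, -2, -8, -4, -10, -6 → -12.
Second entry goes -60, -49, -38, -27, -16, -5 → 6 (+11 each step).
For the third entry, perfect cubes: 3³, 4³, 5³, …: 27, 64, 125, 216, 343, 512 → 729.
For the fourth entry, each term is the sum of the two before it: 5, 3, 8, 11, 19, 30 → 49.
Putting it together: [-12; 6; 729; 49].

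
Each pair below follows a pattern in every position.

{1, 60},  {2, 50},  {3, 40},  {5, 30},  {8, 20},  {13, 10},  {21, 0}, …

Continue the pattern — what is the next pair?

{34, -10}

For the first value, each term is the sum of the two before it: 1, 2, 3, 5, 8, 13, 21 → 34.
Second value: −10 each step, so 60, 50, 40, 30, 20, 10, 0 → -10.
Putting it together: {34, -10}.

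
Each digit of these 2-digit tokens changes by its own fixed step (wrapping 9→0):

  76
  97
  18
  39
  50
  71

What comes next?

First digit: +2 each step, mod 10; 7, 9, 1, 3, 5, 7 → 9.
Second digit: +1 each step, mod 10, so 6, 7, 8, 9, 0, 1 → 2.
So the next token is 92.

92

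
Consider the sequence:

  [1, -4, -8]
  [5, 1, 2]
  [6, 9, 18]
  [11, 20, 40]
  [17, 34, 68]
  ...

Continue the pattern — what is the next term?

[28, 51, 102]

First entry — each term is the sum of the two before it: 1, 5, 6, 11, 17 → 28.
Second entry — differences are 5, 8, 11, … (increasing by 3 each time): -4, 1, 9, 20, 34 → 51.
Third entry: always 2 × the second entry, so -8, 2, 18, 40, 68 → 102.
Putting it together: [28, 51, 102].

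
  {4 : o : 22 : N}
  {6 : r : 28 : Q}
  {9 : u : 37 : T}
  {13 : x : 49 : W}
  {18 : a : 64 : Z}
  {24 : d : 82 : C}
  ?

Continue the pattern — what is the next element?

{31 : g : 103 : F}

First coordinate: differences are 2, 3, 4, … (increasing by 1 each time); 4, 6, 9, 13, 18, 24 → 31.
First letter: letters move forward 3 places in the alphabet, wrapping Z→A, so o, r, u, x, a, d → g.
Third coordinate goes 22, 28, 37, 49, 64, 82 → 103 (differences are 6, 9, 12, … (increasing by 3 each time)).
Second letter: letters move forward 3 places in the alphabet, wrapping Z→A; N, Q, T, W, Z, C → F.
Combining the parts gives {31 : g : 103 : F}.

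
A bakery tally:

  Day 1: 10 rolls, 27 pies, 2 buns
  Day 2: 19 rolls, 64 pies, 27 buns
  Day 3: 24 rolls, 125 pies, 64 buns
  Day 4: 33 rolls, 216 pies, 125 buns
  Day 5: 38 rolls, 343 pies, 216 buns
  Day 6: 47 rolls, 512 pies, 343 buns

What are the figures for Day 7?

Rolls: 10, 19, 24, 33, 38, 47 → 52 (alternating steps +9, +5, +9, +5, …).
Pies: 27, 64, 125, 216, 343, 512 → 729 (perfect cubes: 3³, 4³, 5³, …).
Buns: 2, 27, 64, 125, 216, 343 → 512 (always the previous value of the pies).
Putting it together: 52 rolls, 729 pies, 512 buns.

52 rolls, 729 pies, 512 buns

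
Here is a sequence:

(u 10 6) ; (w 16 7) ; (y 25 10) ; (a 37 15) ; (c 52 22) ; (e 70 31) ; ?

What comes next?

For the letter, letters move forward 2 places in the alphabet, wrapping Z→A: u, w, y, a, c, e → g.
Second coordinate goes 10, 16, 25, 37, 52, 70 → 91 (differences are 6, 9, 12, … (increasing by 3 each time)).
Third coordinate: differences are 1, 3, 5, … (increasing by 2 each time), so 6, 7, 10, 15, 22, 31 → 42.
Putting it together: (g 91 42).

(g 91 42)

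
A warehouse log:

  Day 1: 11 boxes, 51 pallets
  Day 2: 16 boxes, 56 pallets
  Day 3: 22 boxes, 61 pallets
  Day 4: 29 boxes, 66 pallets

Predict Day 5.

37 boxes, 71 pallets

Boxes — differences are 5, 6, 7, … (increasing by 1 each time): 11, 16, 22, 29 → 37.
Pallets: +5 each step; 51, 56, 61, 66 → 71.
Putting it together: 37 boxes, 71 pallets.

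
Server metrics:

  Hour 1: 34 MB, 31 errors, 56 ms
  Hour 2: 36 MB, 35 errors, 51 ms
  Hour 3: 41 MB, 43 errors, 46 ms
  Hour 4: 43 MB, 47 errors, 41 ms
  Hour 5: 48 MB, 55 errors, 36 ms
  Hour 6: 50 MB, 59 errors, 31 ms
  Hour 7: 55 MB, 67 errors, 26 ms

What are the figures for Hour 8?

57 MB, 71 errors, 21 ms

For the MB, alternating steps +2, +5, +2, +5, …: 34, 36, 41, 43, 48, 50, 55 → 57.
For the errors, alternating steps +4, +8, +4, +8, …: 31, 35, 43, 47, 55, 59, 67 → 71.
Ms: −5 each step; 56, 51, 46, 41, 36, 31, 26 → 21.
Combining the parts gives 57 MB, 71 errors, 21 ms.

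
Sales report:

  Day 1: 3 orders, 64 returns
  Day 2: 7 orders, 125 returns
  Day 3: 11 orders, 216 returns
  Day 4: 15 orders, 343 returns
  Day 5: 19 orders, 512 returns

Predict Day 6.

Orders: 3, 7, 11, 15, 19 → 23 (+4 each step).
Returns: perfect cubes: 4³, 5³, 6³, …; 64, 125, 216, 343, 512 → 729.
So the next record is 23 orders, 729 returns.

23 orders, 729 returns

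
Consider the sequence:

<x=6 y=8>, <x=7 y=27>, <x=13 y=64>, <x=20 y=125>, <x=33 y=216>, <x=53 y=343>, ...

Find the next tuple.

<x=86 y=512>

X: each term is the sum of the two before it, so 6, 7, 13, 20, 33, 53 → 86.
Y: perfect cubes: 2³, 3³, 4³, …; 8, 27, 64, 125, 216, 343 → 512.
Combining the parts gives <x=86 y=512>.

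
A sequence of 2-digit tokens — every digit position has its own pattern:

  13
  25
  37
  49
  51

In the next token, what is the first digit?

6

First digit: +1 each step, mod 10; 1, 2, 3, 4, 5 → 6.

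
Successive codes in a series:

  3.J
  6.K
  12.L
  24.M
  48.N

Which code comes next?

First component: ×2 each step; 3, 6, 12, 24, 48 → 96.
Letter goes J, K, L, M, N → O (letters move forward 1 place in the alphabet).
So the next code is 96.O.

96.O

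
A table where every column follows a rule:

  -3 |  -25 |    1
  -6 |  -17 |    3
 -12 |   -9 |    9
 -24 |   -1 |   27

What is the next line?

First component goes -3, -6, -12, -24 → -48 (×2 each step).
For the second component, +8 each step: -25, -17, -9, -1 → 7.
For the third component, ×3 each step: 1, 3, 9, 27 → 81.
So the next line is -48  7  81.

-48  7  81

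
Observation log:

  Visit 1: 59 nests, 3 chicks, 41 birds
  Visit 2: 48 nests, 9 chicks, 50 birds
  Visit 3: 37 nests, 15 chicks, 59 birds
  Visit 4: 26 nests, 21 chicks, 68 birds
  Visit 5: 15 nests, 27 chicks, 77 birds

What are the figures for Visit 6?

4 nests, 33 chicks, 86 birds

Nests: −11 each step; 59, 48, 37, 26, 15 → 4.
Chicks goes 3, 9, 15, 21, 27 → 33 (+6 each step).
Birds: 41, 50, 59, 68, 77 → 86 (+9 each step).
Combining the parts gives 4 nests, 33 chicks, 86 birds.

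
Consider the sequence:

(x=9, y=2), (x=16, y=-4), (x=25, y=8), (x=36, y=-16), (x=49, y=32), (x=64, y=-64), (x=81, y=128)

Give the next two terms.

(x=100, y=-256), (x=121, y=512)

X — perfect squares: 3², 4², 5², …: 9, 16, 25, 36, 49, 64, 81 → 100 → 121.
Y: ×(-2) each step; 2, -4, 8, -16, 32, -64, 128 → -256 → 512.
Putting the parts together: (x=100, y=-256) and then (x=121, y=512).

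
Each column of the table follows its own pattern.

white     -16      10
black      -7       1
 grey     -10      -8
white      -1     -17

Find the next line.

black  -4  -26

Shade: white, black, grey, white → black (repeats white → black → grey).
Second component: alternating steps +9, −3, +9, −3, …; -16, -7, -10, -1 → -4.
Third component goes 10, 1, -8, -17 → -26 (−9 each step).
So the next line is black  -4  -26.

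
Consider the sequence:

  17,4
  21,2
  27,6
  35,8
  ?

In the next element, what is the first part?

First part: differences are 4, 6, 8, … (increasing by 2 each time), so 17, 21, 27, 35 → 45.
Second part: each term is the sum of the two before it; 4, 2, 6, 8 → 14.

45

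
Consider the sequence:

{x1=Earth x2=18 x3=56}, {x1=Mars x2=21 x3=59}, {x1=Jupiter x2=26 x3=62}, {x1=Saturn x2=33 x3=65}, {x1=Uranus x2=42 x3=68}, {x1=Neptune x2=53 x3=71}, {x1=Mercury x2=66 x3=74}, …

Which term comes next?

{x1=Venus x2=81 x3=77}

X1: runs through the planets Mercury→Neptune, so Earth, Mars, Jupiter, Saturn, Uranus, Neptune, Mercury → Venus.
X2: 18, 21, 26, 33, 42, 53, 66 → 81 (differences are 3, 5, 7, … (increasing by 2 each time)).
X3: +3 each step; 56, 59, 62, 65, 68, 71, 74 → 77.
Combining the parts gives {x1=Venus x2=81 x3=77}.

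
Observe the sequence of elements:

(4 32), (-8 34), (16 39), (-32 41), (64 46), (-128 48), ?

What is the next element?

(256 53)

For the first part, ×(-2) each step: 4, -8, 16, -32, 64, -128 → 256.
Second part — alternating steps +2, +5, +2, +5, …: 32, 34, 39, 41, 46, 48 → 53.
So the next element is (256 53).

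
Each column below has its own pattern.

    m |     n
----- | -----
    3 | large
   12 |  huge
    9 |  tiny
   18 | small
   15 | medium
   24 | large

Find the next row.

21  huge

For the column m, alternating steps +9, −3, +9, −3, …: 3, 12, 9, 18, 15, 24 → 21.
Column n — repeats large → huge → tiny → small → medium: large, huge, tiny, small, medium, large → huge.
Putting it together: 21  huge.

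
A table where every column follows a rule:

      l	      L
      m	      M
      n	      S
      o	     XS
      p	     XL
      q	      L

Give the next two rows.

For the letter, letters move forward 1 place in the alphabet: l, m, n, o, p, q → r → s.
Size: repeats L → M → S → XS → XL, so L, M, S, XS, XL, L → M → S.
So the next two rows are r  M and s  S.

r  M; s  S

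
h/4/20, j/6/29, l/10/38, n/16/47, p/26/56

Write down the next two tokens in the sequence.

For the letter, letters move forward 2 places in the alphabet: h, j, l, n, p → r → t.
For the second component, each term is the sum of the two before it: 4, 6, 10, 16, 26 → 42 → 68.
Third component — +9 each step: 20, 29, 38, 47, 56 → 65 → 74.
Putting the parts together: r/42/65 and then t/68/74.

r/42/65, t/68/74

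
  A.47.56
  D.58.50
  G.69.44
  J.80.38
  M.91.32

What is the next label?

P.102.26

For the letter, letters move forward 3 places in the alphabet: A, D, G, J, M → P.
Second component goes 47, 58, 69, 80, 91 → 102 (+11 each step).
Third component: 56, 50, 44, 38, 32 → 26 (−6 each step).
Putting it together: P.102.26.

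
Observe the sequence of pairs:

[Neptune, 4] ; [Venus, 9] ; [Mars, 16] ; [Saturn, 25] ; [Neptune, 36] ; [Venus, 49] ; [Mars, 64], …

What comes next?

[Saturn, 81]

Planet goes Neptune, Venus, Mars, Saturn, Neptune, Venus, Mars → Saturn (repeats Neptune → Venus → Mars → Saturn).
Second entry: perfect squares: 2², 3², 4², …, so 4, 9, 16, 25, 36, 49, 64 → 81.
Putting it together: [Saturn, 81].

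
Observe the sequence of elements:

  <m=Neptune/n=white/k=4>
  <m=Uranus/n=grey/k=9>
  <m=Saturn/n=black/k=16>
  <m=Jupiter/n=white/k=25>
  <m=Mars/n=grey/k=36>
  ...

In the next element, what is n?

black

For the n, repeats white → grey → black: white, grey, black, white, grey → black.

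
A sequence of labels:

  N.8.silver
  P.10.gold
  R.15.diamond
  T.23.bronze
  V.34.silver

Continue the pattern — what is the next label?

X.48.gold

Letter: letters move forward 2 places in the alphabet; N, P, R, T, V → X.
Second component goes 8, 10, 15, 23, 34 → 48 (differences are 2, 5, 8, … (increasing by 3 each time)).
Rank: silver, gold, diamond, bronze, silver → gold (repeats silver → gold → diamond → bronze).
Putting it together: X.48.gold.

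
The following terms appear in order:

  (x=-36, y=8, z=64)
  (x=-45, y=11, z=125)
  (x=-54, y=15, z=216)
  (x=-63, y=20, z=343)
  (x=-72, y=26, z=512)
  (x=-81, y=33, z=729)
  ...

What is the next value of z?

1000

Z goes 64, 125, 216, 343, 512, 729 → 1000 (perfect cubes: 4³, 5³, 6³, …).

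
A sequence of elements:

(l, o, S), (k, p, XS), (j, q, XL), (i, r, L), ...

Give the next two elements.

First letter: letters move back 1 place in the alphabet; l, k, j, i → h → g.
Second letter goes o, p, q, r → s → t (letters move forward 1 place in the alphabet).
Size: runs backward through clothing sizes XS→XL, so S, XS, XL, L → M → S.
So the next two elements are (h, s, M) and (g, t, S).

(h, s, M), (g, t, S)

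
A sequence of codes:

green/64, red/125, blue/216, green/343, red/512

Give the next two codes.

Colour: repeats green → red → blue, so green, red, blue, green, red → blue → green.
For the second component, perfect cubes: 4³, 5³, 6³, …: 64, 125, 216, 343, 512 → 729 → 1000.
Putting the parts together: blue/729 and then green/1000.

blue/729, green/1000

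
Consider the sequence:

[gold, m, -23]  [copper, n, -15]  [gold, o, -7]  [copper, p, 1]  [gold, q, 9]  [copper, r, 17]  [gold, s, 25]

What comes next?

[copper, t, 33]

Metal goes gold, copper, gold, copper, gold, copper, gold → copper (alternates gold ↔ copper).
Letter — letters move forward 1 place in the alphabet: m, n, o, p, q, r, s → t.
For the third part, +8 each step: -23, -15, -7, 1, 9, 17, 25 → 33.
Combining the parts gives [copper, t, 33].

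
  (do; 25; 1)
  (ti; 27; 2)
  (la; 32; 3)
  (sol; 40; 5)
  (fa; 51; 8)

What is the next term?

Note — runs backward through the solfège scale do→ti: do, ti, la, sol, fa → mi.
For the second entry, differences are 2, 5, 8, … (increasing by 3 each time): 25, 27, 32, 40, 51 → 65.
Third entry: each term is the sum of the two before it, so 1, 2, 3, 5, 8 → 13.
So the next term is (mi; 65; 13).

(mi; 65; 13)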